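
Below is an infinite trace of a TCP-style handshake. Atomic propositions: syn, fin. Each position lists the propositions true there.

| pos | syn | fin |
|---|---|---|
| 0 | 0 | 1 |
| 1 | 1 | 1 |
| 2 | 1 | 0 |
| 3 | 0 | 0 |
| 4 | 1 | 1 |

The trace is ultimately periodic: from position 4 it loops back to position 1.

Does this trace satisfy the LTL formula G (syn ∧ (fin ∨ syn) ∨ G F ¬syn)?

Yes

syn ∧ (fin ∨ syn) ∨ G F ¬syn holds at every position 0..4, and those are all positions ever visited, so G (syn ∧ (fin ∨ syn) ∨ G F ¬syn) holds.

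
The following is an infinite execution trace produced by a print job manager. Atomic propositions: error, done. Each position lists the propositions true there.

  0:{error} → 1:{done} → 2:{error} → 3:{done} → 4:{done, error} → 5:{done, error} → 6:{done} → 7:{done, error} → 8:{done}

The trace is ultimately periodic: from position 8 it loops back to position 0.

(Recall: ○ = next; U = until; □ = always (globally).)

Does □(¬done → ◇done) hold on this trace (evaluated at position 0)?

¬done → ◇done holds at every position 0..8, and those are all positions ever visited, so □(¬done → ◇done) holds.
Positions where ¬done holds: 0, 2.
Check ◇done at each: 0→ok, 2→ok.

Satisfied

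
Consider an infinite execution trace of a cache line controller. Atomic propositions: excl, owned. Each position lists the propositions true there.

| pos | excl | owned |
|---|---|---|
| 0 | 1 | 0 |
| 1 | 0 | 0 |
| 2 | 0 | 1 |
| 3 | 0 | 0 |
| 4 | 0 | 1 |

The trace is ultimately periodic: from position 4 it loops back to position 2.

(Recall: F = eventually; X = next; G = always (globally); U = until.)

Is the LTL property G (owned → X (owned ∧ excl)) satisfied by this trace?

Does not hold

owned → X (owned ∧ excl) must hold at every position from 0 onward. It fails at position 2, so G (owned → X (owned ∧ excl)) is false.
Positions where owned holds: 2, 4.
Check X (owned ∧ excl) at each: 2→fails, 4→fails.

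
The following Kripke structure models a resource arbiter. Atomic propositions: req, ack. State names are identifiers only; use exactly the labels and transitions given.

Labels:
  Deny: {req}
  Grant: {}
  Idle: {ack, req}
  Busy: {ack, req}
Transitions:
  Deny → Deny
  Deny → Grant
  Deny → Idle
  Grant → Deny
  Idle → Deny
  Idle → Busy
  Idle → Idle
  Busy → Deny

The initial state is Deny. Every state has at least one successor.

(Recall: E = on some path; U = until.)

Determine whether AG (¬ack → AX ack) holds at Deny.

Does not hold

States satisfying ¬ack → AX ack: {Idle, Busy}.
States satisfying AG (¬ack → AX ack): ∅.
Deny is reachable from Deny and violates ¬ack → AX ack, so AG fails at Deny.
Deny ∉ Sat(AG (¬ack → AX ack)).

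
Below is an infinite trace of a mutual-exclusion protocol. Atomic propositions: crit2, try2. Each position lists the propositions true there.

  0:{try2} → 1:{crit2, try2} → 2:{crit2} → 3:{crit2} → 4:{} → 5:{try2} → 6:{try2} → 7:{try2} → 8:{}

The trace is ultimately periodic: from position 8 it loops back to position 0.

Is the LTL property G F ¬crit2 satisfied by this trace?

Yes

F ¬crit2 holds at every position 0..8, and those are all positions ever visited, so G F ¬crit2 holds.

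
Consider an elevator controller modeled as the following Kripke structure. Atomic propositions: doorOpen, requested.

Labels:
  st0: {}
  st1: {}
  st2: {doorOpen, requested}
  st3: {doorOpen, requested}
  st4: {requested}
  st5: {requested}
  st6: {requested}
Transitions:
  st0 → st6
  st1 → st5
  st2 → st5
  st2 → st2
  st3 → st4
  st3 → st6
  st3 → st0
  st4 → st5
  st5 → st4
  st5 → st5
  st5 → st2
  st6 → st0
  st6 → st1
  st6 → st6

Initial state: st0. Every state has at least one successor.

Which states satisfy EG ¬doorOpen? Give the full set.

States satisfying ¬doorOpen: {st0, st1, st4, st5, st6}.
States satisfying EG ¬doorOpen: {st0, st1, st4, st5, st6}.

{st0, st1, st4, st5, st6}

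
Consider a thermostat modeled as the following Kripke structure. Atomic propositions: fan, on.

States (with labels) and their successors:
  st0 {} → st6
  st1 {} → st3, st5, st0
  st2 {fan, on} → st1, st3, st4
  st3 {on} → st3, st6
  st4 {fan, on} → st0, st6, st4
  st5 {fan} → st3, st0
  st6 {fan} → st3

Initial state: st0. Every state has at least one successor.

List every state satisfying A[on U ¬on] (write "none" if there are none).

{st0, st1, st5, st6}

States satisfying on: {st2, st3, st4}.
States satisfying ¬on: {st0, st1, st5, st6}.
States satisfying A[on U ¬on]: {st0, st1, st5, st6}.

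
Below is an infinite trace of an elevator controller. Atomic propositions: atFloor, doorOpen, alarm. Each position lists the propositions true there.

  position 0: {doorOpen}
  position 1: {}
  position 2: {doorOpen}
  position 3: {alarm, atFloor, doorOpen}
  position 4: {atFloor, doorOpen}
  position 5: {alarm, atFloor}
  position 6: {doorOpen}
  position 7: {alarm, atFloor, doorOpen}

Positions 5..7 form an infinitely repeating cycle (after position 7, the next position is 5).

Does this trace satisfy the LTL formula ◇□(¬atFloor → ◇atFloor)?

□(¬atFloor → ◇atFloor) holds at position 0, which is reachable from 0, so ◇□(¬atFloor → ◇atFloor) holds.

Holds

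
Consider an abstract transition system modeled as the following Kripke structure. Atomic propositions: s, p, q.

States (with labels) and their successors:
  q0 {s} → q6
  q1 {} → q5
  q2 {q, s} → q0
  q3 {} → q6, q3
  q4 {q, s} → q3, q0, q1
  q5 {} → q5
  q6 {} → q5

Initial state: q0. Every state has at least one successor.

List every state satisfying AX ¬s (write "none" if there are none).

States satisfying ¬s: {q1, q3, q5, q6}.
States satisfying AX ¬s: {q0, q1, q3, q5, q6}.

{q0, q1, q3, q5, q6}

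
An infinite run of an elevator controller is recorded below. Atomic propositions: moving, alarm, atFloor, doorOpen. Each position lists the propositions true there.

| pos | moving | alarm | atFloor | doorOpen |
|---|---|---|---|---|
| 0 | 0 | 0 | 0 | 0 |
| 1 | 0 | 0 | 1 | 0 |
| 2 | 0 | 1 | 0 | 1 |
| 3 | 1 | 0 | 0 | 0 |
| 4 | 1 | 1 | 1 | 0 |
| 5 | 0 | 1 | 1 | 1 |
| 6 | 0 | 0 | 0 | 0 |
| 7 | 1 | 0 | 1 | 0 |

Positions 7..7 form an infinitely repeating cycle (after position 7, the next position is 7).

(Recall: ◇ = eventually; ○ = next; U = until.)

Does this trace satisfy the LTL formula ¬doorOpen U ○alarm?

Walking from position 0: ○alarm first holds at position 1, and ¬doorOpen holds at every earlier position along the way, so ¬doorOpen U ○alarm holds.

Yes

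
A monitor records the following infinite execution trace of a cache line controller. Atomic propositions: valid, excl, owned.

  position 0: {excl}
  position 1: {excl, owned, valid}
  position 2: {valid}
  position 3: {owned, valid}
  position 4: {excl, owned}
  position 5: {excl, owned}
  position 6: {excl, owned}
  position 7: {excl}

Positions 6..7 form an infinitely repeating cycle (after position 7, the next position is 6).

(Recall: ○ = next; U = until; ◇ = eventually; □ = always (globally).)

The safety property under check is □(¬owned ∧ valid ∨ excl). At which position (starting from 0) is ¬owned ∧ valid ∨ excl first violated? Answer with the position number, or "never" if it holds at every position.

Check ¬owned ∧ valid ∨ excl at each position in order: 0 ✓, 1 ✓, 2 ✓.
At position 3 the labels are {owned, valid}, so ¬owned ∧ valid ∨ excl is false there. This is the first violation.

3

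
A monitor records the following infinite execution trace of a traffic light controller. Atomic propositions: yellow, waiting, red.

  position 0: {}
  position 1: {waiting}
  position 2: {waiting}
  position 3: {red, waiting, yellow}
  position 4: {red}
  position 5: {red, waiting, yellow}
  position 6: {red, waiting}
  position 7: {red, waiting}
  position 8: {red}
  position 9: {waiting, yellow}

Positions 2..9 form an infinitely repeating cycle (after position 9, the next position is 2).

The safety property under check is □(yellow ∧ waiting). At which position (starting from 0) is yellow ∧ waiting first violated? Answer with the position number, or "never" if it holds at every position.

At position 0 the labels are {}, so yellow ∧ waiting is false there. This is the first violation.

0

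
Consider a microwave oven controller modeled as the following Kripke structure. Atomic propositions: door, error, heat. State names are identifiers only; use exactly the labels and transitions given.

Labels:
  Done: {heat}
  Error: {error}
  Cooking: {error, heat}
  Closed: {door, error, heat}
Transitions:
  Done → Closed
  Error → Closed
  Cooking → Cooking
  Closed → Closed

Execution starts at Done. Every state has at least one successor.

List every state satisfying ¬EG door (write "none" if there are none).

States satisfying door: {Closed}.
States satisfying EG door: {Closed}.
States satisfying ¬EG door: {Done, Error, Cooking}.

{Done, Error, Cooking}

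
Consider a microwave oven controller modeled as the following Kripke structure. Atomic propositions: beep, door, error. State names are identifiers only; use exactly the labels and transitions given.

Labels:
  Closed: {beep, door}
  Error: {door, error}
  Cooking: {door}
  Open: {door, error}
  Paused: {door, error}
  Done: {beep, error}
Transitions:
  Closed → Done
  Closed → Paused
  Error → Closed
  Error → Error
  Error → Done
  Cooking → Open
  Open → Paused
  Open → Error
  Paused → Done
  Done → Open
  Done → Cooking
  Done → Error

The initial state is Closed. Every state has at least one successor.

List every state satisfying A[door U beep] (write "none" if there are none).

States satisfying door: {Closed, Error, Cooking, Open, Paused}.
States satisfying beep: {Closed, Done}.
States satisfying A[door U beep]: {Closed, Paused, Done}.

{Closed, Paused, Done}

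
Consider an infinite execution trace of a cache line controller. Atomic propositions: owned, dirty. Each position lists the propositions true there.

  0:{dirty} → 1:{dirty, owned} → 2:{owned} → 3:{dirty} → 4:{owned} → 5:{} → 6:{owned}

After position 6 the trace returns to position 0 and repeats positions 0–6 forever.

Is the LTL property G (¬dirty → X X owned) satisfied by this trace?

¬dirty → X X owned must hold at every position from 0 onward. It fails at position 5, so G (¬dirty → X X owned) is false.
Positions where ¬dirty holds: 2, 4, 5, 6.
Check X X owned at each: 2→ok, 4→ok, 5→fails, 6→ok.

Violated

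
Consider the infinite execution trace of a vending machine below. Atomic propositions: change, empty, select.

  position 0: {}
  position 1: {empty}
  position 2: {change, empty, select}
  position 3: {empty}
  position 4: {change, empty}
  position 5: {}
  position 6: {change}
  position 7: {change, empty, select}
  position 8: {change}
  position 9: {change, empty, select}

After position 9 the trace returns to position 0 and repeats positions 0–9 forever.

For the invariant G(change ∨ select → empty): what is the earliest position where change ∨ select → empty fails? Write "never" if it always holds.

Check change ∨ select → empty at each position in order: 0 ✓, 1 ✓, 2 ✓, 3 ✓, 4 ✓, 5 ✓.
At position 6 the labels are {change}, so change ∨ select → empty is false there. This is the first violation.

6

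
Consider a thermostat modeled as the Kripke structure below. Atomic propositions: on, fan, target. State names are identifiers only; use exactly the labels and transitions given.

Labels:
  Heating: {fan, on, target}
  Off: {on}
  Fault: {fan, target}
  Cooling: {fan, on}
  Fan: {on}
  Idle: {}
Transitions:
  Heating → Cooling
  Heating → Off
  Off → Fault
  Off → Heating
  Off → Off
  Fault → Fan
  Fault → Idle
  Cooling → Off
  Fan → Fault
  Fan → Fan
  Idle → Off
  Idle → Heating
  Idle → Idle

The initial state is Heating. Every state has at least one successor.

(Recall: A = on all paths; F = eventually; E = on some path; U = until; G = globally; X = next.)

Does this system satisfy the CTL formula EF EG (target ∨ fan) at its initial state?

States satisfying EG (target ∨ fan): ∅.
States satisfying EF EG (target ∨ fan): ∅.
No suitable path/successor from Heating witnesses the formula.
Heating ∉ Sat(EF EG (target ∨ fan)).

Does not hold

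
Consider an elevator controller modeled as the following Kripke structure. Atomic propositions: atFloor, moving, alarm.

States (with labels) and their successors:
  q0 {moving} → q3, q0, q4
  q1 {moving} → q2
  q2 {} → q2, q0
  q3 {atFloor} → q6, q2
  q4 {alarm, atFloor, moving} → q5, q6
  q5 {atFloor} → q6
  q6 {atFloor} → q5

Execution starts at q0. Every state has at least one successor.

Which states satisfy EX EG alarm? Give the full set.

States satisfying EG alarm: ∅.
States satisfying EX EG alarm: ∅.

none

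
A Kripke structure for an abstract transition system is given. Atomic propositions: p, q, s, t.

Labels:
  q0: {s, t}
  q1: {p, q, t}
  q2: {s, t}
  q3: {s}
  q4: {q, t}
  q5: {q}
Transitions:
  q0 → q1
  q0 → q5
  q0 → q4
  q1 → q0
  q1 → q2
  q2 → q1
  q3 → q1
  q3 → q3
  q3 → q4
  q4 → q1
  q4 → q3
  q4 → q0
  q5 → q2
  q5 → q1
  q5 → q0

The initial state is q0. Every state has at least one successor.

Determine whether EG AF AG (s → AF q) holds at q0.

Does not hold

States satisfying AF AG (s → AF q): ∅.
States satisfying EG AF AG (s → AF q): ∅.
No suitable path/successor from q0 witnesses the formula.
q0 ∉ Sat(EG AF AG (s → AF q)).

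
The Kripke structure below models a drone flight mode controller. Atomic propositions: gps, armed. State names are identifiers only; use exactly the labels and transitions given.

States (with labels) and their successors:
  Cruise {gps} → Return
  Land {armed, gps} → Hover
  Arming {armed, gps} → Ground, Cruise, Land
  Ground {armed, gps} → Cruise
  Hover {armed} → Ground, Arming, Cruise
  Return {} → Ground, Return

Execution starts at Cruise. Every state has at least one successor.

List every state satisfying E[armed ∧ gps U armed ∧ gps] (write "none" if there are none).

States satisfying armed ∧ gps: {Land, Arming, Ground}.
States satisfying E[armed ∧ gps U armed ∧ gps]: {Land, Arming, Ground}.

{Land, Arming, Ground}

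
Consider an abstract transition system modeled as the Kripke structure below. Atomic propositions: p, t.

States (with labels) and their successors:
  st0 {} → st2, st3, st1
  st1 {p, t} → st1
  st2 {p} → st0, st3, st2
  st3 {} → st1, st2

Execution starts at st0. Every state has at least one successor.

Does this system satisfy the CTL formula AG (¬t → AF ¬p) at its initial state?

States satisfying ¬t → AF ¬p: {st0, st1, st3}.
States satisfying AG (¬t → AF ¬p): {st1}.
st2 is reachable from st0 and violates ¬t → AF ¬p, so AG fails at st0.
st0 ∉ Sat(AG (¬t → AF ¬p)).

Does not hold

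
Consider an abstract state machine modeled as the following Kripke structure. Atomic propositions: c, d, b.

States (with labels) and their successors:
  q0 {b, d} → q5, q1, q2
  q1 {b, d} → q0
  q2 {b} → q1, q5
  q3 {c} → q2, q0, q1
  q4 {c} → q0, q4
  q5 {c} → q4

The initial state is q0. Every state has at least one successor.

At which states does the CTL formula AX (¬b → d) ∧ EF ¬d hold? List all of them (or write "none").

{q1, q3}

States satisfying ¬b → d: {q0, q1, q2}.
States satisfying AX (¬b → d): {q1, q3}.
States satisfying ¬d: {q2, q3, q4, q5}.
States satisfying EF ¬d: {q0, q1, q2, q3, q4, q5}.
States satisfying AX (¬b → d) ∧ EF ¬d: {q1, q3}.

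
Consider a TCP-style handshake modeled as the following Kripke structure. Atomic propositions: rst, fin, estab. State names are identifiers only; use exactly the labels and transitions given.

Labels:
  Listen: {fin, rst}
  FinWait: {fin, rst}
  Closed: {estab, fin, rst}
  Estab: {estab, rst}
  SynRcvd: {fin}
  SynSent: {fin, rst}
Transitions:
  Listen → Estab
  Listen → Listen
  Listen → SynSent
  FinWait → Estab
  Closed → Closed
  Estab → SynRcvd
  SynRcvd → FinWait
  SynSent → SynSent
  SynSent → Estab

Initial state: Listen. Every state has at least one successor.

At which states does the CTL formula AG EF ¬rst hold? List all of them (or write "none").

{Listen, FinWait, Estab, SynRcvd, SynSent}

States satisfying EF ¬rst: {Listen, FinWait, Estab, SynRcvd, SynSent}.
States satisfying AG EF ¬rst: {Listen, FinWait, Estab, SynRcvd, SynSent}.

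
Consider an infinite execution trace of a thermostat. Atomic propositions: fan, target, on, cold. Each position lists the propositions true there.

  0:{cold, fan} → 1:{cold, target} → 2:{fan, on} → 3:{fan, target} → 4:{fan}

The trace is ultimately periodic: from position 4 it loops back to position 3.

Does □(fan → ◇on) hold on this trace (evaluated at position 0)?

No

fan → ◇on must hold at every position from 0 onward. It fails at position 3, so □(fan → ◇on) is false.
Positions where fan holds: 0, 2, 3, 4.
Check ◇on at each: 0→ok, 2→ok, 3→fails, 4→fails.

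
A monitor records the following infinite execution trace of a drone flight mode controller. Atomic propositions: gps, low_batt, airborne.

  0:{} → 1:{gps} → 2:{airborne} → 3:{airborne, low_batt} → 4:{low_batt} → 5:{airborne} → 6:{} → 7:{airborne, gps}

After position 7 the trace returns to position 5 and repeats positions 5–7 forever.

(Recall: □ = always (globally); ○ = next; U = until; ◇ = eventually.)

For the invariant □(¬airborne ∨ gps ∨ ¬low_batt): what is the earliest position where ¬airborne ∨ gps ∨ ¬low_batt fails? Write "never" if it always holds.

3

Check ¬airborne ∨ gps ∨ ¬low_batt at each position in order: 0 ✓, 1 ✓, 2 ✓.
At position 3 the labels are {airborne, low_batt}, so ¬airborne ∨ gps ∨ ¬low_batt is false there. This is the first violation.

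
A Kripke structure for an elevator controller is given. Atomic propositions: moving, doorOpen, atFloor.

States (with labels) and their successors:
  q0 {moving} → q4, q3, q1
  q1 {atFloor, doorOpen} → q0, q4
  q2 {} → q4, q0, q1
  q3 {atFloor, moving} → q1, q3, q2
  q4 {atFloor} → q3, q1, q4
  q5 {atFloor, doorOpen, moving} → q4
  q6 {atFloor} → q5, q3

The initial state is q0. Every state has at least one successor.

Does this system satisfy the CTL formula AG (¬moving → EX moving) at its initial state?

Holds

States satisfying ¬moving → EX moving: {q0, q1, q2, q3, q4, q5, q6}.
States satisfying AG (¬moving → EX moving): {q0, q1, q2, q3, q4, q5, q6}.
Every state reachable from q0 satisfies ¬moving → EX moving.
q0 ∈ Sat(AG (¬moving → EX moving)).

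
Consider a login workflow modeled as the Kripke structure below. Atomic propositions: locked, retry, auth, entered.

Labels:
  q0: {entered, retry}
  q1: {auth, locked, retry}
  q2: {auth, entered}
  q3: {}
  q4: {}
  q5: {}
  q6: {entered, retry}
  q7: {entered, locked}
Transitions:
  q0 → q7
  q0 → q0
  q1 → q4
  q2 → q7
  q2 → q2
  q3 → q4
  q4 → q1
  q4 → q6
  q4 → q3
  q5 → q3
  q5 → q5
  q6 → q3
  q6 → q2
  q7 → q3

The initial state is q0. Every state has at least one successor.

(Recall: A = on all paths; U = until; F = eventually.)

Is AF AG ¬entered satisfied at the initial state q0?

Violated

States satisfying AG ¬entered: ∅.
States satisfying AF AG ¬entered: ∅.
There is a path from q0 along which AG ¬entered never holds.
q0 ∉ Sat(AF AG ¬entered).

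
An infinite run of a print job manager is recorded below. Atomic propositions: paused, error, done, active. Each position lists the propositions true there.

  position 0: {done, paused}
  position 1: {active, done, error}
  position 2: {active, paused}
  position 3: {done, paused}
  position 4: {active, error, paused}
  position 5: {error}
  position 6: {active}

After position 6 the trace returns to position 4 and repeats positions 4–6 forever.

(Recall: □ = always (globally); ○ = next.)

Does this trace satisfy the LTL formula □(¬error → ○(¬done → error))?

¬error → ○(¬done → error) holds at every position 0..6, and those are all positions ever visited, so □(¬error → ○(¬done → error)) holds.
Positions where ¬error holds: 0, 2, 3, 6.
Check ○(¬done → error) at each: 0→ok, 2→ok, 3→ok, 6→ok.

Satisfied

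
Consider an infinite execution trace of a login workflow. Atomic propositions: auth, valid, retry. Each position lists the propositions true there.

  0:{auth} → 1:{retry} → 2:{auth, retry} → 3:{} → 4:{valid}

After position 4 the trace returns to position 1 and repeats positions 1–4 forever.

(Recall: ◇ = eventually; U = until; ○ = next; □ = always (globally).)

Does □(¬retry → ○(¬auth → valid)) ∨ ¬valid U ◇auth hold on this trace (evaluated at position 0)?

Yes

¬retry → ○(¬auth → valid) must hold at every position from 0 onward. It fails at position 0, so □(¬retry → ○(¬auth → valid)) is false.
Positions where ¬retry holds: 0, 3, 4.
Check ○(¬auth → valid) at each: 0→fails, 3→ok, 4→fails.
Walking from position 0: ◇auth first holds at position 0, and ¬valid holds at every earlier position along the way, so ¬valid U ◇auth holds.
At position 0: □(¬retry → ○(¬auth → valid)) is false; ¬valid U ◇auth is true; so □(¬retry → ○(¬auth → valid)) ∨ ¬valid U ◇auth is true.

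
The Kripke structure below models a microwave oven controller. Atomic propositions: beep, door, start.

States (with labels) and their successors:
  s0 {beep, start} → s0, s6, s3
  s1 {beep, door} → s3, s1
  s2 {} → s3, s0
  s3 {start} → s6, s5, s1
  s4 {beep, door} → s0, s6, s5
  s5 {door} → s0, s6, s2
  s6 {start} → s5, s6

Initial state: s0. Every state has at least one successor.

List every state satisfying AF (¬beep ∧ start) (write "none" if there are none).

States satisfying ¬beep ∧ start: {s3, s6}.
States satisfying AF (¬beep ∧ start): {s3, s6}.

{s3, s6}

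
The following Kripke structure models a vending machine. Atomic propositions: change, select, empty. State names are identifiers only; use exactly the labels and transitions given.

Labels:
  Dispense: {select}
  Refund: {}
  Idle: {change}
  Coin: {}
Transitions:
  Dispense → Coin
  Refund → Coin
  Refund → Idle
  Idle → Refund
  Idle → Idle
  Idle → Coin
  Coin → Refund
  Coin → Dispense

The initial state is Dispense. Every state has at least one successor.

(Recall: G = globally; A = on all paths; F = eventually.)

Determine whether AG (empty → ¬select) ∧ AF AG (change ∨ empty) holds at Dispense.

States satisfying empty → ¬select: {Dispense, Refund, Idle, Coin}.
States satisfying AG (empty → ¬select): {Dispense, Refund, Idle, Coin}.
States satisfying AG (change ∨ empty): ∅.
States satisfying AF AG (change ∨ empty): ∅.
States satisfying AG (empty → ¬select) ∧ AF AG (change ∨ empty): ∅.
Dispense ∉ Sat(AG (empty → ¬select) ∧ AF AG (change ∨ empty)).

Violated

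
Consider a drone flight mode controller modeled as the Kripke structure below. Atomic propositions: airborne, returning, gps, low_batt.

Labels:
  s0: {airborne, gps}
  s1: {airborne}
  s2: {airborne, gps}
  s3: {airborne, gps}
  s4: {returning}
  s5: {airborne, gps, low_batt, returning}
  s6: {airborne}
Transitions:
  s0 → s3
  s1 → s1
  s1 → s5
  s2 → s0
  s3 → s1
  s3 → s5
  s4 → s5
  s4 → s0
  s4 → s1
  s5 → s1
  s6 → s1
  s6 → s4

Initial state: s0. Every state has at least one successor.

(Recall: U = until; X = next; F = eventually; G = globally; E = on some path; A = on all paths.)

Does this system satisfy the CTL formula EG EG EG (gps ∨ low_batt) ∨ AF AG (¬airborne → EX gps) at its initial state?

Yes

States satisfying EG EG (gps ∨ low_batt): ∅.
States satisfying EG EG EG (gps ∨ low_batt): ∅.
States satisfying AG (¬airborne → EX gps): {s0, s1, s2, s3, s4, s5, s6}.
States satisfying AF AG (¬airborne → EX gps): {s0, s1, s2, s3, s4, s5, s6}.
States satisfying EG EG EG (gps ∨ low_batt) ∨ AF AG (¬airborne → EX gps): {s0, s1, s2, s3, s4, s5, s6}.
s0 ∈ Sat(EG EG EG (gps ∨ low_batt) ∨ AF AG (¬airborne → EX gps)).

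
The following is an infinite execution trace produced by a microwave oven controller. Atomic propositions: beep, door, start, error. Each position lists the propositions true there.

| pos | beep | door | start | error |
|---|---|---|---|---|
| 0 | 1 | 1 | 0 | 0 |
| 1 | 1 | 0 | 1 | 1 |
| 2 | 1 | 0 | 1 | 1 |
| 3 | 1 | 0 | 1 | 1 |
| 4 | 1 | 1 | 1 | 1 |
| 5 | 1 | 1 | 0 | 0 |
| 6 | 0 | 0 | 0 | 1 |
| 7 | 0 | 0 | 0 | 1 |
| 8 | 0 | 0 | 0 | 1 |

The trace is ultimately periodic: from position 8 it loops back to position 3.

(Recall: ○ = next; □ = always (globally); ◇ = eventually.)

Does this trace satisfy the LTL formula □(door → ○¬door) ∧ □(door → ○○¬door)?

Violated

door → ○¬door must hold at every position from 0 onward. It fails at position 4, so □(door → ○¬door) is false.
Positions where door holds: 0, 4, 5.
Check ○¬door at each: 0→ok, 4→fails, 5→ok.
door → ○○¬door holds at every position 0..8, and those are all positions ever visited, so □(door → ○○¬door) holds.
Positions where door holds: 0, 4, 5.
Check ○○¬door at each: 0→ok, 4→ok, 5→ok.
At position 0: □(door → ○¬door) is false; □(door → ○○¬door) is true; so □(door → ○¬door) ∧ □(door → ○○¬door) is false.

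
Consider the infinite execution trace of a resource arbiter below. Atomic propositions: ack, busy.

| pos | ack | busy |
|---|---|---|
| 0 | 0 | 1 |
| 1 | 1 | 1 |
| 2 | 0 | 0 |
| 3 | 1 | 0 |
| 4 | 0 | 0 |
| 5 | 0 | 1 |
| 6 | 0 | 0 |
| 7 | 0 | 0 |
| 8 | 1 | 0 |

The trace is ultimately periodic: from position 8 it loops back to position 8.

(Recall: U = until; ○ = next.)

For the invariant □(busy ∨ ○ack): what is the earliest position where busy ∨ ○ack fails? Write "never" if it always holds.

3

Check busy ∨ ○ack at each position in order: 0 ✓, 1 ✓, 2 ✓.
At position 3 the labels are {ack} and the next position 4 has {}, so busy ∨ ○ack is false there. This is the first violation.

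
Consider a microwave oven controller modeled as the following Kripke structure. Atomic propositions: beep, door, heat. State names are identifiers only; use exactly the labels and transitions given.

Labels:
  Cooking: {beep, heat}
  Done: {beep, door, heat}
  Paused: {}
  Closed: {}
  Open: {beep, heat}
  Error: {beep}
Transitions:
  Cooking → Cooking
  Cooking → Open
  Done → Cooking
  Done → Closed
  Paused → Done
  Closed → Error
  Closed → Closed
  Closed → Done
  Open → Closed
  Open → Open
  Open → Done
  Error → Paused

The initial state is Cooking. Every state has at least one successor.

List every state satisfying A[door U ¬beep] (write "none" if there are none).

States satisfying door: {Done}.
States satisfying ¬beep: {Paused, Closed}.
States satisfying A[door U ¬beep]: {Paused, Closed}.

{Paused, Closed}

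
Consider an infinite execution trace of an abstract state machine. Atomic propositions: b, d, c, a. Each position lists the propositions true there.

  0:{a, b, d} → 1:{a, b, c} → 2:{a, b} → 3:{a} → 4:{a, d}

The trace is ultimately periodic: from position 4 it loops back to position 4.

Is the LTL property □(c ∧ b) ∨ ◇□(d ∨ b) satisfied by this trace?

c ∧ b must hold at every position from 0 onward. It fails at position 0, so □(c ∧ b) is false.
□(d ∨ b) holds at position 4, which is reachable from 0, so ◇□(d ∨ b) holds.
At position 0: □(c ∧ b) is false; ◇□(d ∨ b) is true; so □(c ∧ b) ∨ ◇□(d ∨ b) is true.

Holds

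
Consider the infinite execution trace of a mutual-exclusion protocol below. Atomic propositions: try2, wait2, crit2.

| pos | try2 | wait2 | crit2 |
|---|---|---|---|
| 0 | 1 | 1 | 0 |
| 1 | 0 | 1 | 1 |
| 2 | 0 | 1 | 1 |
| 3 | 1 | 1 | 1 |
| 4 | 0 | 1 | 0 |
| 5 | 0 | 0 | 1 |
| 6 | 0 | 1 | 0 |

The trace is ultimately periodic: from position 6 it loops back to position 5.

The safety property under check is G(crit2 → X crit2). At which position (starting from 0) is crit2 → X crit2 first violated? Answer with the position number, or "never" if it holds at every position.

3

Check crit2 → X crit2 at each position in order: 0 ✓, 1 ✓, 2 ✓.
At position 3 the labels are {crit2, try2, wait2} and the next position 4 has {wait2}, so crit2 → X crit2 is false there. This is the first violation.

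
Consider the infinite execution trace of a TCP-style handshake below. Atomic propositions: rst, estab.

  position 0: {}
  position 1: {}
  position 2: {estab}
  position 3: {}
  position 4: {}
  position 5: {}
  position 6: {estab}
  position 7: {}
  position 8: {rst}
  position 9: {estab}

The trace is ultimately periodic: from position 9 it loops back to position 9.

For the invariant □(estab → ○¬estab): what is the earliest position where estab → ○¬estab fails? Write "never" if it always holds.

Check estab → ○¬estab at each position in order: 0 ✓, 1 ✓, 2 ✓, 3 ✓, 4 ✓, 5 ✓, 6 ✓, 7 ✓, 8 ✓.
At position 9 the labels are {estab} and the next position 9 has {estab}, so estab → ○¬estab is false there. This is the first violation.

9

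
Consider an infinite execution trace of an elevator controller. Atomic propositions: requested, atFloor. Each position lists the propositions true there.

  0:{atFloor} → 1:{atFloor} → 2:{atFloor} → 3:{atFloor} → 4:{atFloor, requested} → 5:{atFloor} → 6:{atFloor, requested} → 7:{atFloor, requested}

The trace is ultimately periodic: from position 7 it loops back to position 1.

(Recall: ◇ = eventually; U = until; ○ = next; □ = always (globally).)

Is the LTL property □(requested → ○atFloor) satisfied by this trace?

Yes

requested → ○atFloor holds at every position 0..7, and those are all positions ever visited, so □(requested → ○atFloor) holds.
Positions where requested holds: 4, 6, 7.
Check ○atFloor at each: 4→ok, 6→ok, 7→ok.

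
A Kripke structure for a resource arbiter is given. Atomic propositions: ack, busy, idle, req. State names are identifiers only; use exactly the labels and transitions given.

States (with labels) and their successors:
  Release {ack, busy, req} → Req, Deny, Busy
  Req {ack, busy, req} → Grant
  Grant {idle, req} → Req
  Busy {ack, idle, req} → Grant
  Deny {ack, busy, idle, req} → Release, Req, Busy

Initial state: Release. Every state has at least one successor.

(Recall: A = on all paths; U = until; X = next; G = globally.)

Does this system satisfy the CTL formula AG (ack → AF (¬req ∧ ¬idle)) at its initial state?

States satisfying ack → AF (¬req ∧ ¬idle): {Grant}.
States satisfying AG (ack → AF (¬req ∧ ¬idle)): ∅.
Busy is reachable from Release and violates ack → AF (¬req ∧ ¬idle), so AG fails at Release.
Release ∉ Sat(AG (ack → AF (¬req ∧ ¬idle))).

Does not hold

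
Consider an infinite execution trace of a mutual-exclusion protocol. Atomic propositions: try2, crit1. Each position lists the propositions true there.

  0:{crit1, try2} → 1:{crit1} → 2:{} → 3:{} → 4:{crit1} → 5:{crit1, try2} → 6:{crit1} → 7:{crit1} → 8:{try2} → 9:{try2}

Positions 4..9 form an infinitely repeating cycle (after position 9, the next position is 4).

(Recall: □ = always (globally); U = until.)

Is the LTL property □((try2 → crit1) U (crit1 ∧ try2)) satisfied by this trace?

(try2 → crit1) U (crit1 ∧ try2) must hold at every position from 0 onward. It fails at position 6, so □((try2 → crit1) U (crit1 ∧ try2)) is false.

No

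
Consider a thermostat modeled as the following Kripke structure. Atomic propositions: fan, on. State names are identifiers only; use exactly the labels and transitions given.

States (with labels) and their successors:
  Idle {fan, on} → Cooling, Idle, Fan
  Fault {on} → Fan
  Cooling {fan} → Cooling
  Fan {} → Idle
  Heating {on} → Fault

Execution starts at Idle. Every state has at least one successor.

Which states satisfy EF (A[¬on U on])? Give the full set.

{Idle, Fault, Fan, Heating}

States satisfying A[¬on U on]: {Idle, Fault, Fan, Heating}.
States satisfying EF (A[¬on U on]): {Idle, Fault, Fan, Heating}.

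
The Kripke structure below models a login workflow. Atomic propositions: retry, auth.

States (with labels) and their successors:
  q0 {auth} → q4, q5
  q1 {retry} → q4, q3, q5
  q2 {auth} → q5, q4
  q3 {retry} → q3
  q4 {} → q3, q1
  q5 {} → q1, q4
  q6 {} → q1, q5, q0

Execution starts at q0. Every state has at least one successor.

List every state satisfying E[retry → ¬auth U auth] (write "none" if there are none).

States satisfying retry → ¬auth: {q0, q1, q2, q3, q4, q5, q6}.
States satisfying auth: {q0, q2}.
States satisfying E[retry → ¬auth U auth]: {q0, q2, q6}.

{q0, q2, q6}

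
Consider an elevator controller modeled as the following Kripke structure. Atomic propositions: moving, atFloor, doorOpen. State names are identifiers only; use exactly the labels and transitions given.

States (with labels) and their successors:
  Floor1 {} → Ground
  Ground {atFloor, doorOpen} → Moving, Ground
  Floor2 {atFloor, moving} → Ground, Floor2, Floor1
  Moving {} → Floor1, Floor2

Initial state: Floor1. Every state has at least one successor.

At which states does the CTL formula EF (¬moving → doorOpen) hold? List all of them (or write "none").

{Floor1, Ground, Floor2, Moving}

States satisfying ¬moving → doorOpen: {Ground, Floor2}.
States satisfying EF (¬moving → doorOpen): {Floor1, Ground, Floor2, Moving}.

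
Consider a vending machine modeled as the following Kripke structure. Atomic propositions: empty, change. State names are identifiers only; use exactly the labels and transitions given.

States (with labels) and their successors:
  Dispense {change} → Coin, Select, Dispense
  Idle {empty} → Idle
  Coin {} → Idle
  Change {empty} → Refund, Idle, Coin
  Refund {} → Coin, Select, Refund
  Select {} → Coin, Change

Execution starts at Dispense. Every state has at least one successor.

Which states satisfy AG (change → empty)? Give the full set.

{Idle, Coin, Change, Refund, Select}

States satisfying change → empty: {Idle, Coin, Change, Refund, Select}.
States satisfying AG (change → empty): {Idle, Coin, Change, Refund, Select}.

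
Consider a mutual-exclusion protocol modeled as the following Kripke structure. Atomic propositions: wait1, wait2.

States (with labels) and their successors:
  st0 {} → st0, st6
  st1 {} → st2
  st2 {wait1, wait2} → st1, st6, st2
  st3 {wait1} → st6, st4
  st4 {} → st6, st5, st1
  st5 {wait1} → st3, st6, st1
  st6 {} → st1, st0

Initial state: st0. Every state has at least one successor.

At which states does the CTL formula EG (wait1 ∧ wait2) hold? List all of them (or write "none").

States satisfying wait1 ∧ wait2: {st2}.
States satisfying EG (wait1 ∧ wait2): {st2}.

{st2}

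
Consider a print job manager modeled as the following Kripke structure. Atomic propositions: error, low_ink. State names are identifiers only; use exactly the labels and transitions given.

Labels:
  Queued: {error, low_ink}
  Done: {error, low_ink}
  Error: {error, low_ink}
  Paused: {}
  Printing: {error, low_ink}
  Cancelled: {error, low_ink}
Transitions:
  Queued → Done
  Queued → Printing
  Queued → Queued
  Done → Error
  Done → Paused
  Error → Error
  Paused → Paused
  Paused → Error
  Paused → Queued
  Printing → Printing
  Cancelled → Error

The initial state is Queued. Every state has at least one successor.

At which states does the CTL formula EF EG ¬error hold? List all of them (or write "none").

{Queued, Done, Paused}

States satisfying EG ¬error: {Paused}.
States satisfying EF EG ¬error: {Queued, Done, Paused}.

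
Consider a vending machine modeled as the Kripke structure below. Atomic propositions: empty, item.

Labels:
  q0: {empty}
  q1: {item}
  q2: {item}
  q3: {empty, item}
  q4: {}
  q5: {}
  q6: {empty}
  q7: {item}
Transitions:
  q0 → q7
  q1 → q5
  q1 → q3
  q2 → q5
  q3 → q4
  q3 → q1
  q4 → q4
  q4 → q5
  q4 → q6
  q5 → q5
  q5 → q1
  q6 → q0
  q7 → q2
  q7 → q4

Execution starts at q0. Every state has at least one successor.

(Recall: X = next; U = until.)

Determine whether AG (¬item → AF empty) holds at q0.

No

States satisfying ¬item → AF empty: {q0, q1, q2, q3, q6, q7}.
States satisfying AG (¬item → AF empty): ∅.
q4 is reachable from q0 and violates ¬item → AF empty, so AG fails at q0.
q0 ∉ Sat(AG (¬item → AF empty)).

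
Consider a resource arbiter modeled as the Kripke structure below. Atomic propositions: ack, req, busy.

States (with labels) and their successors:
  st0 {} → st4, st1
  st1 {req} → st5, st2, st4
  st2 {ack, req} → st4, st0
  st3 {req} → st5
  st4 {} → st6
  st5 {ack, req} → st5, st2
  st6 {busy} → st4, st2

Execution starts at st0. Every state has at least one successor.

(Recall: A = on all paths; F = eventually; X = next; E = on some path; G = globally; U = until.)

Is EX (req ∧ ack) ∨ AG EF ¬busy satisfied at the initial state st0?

States satisfying req ∧ ack: {st2, st5}.
States satisfying EX (req ∧ ack): {st1, st3, st5, st6}.
States satisfying EF ¬busy: {st0, st1, st2, st3, st4, st5, st6}.
States satisfying AG EF ¬busy: {st0, st1, st2, st3, st4, st5, st6}.
States satisfying EX (req ∧ ack) ∨ AG EF ¬busy: {st0, st1, st2, st3, st4, st5, st6}.
st0 ∈ Sat(EX (req ∧ ack) ∨ AG EF ¬busy).

Satisfied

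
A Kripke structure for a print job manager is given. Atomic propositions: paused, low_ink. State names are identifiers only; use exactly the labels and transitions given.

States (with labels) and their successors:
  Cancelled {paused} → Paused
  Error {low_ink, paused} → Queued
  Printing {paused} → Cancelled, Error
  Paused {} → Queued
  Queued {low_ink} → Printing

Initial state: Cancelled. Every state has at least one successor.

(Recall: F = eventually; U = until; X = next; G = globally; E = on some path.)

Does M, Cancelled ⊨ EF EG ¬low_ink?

States satisfying EG ¬low_ink: ∅.
States satisfying EF EG ¬low_ink: ∅.
No suitable path/successor from Cancelled witnesses the formula.
Cancelled ∉ Sat(EF EG ¬low_ink).

Violated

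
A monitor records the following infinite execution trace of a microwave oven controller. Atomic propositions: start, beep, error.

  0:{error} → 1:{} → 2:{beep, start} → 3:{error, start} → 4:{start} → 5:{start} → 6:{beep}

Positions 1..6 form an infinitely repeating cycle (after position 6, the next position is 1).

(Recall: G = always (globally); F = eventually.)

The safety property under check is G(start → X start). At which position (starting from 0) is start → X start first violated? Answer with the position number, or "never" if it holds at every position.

5

Check start → X start at each position in order: 0 ✓, 1 ✓, 2 ✓, 3 ✓, 4 ✓.
At position 5 the labels are {start} and the next position 6 has {beep}, so start → X start is false there. This is the first violation.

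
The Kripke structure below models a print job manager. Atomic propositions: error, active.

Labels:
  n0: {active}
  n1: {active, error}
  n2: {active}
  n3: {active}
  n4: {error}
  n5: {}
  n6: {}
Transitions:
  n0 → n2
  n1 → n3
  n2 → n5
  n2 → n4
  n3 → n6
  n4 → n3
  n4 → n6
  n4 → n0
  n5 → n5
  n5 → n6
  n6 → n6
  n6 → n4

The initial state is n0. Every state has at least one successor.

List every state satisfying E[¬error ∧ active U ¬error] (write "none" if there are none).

{n0, n2, n3, n5, n6}

States satisfying ¬error ∧ active: {n0, n2, n3}.
States satisfying ¬error: {n0, n2, n3, n5, n6}.
States satisfying E[¬error ∧ active U ¬error]: {n0, n2, n3, n5, n6}.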